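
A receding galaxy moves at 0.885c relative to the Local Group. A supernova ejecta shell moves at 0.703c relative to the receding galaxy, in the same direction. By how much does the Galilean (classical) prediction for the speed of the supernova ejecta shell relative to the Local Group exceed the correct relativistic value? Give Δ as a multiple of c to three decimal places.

Δ = 0.609c

Galilean: u_cl = 0.703 + 0.885 = 1.5880.
Relativistic: u_rel = (0.703 + 0.885) / (1 + 0.703·0.885) = 1.5880/1.6222 = 0.9789.
Δ = 1.5880 − 0.9789 = 0.6091.
(The classical prediction exceeds c; the relativistic result does not.)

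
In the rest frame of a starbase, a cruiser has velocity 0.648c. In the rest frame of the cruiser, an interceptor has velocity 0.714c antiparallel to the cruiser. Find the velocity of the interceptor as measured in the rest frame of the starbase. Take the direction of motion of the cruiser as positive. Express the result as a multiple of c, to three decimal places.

With v = 0.648 and u' = -0.714 (in units of c),
u = (u' + v)/(1 + u'v/c²):
u = (-0.714 + 0.648) / (1 + (-0.714)·0.648) = -0.0660/0.5373 = -0.1228

-0.123c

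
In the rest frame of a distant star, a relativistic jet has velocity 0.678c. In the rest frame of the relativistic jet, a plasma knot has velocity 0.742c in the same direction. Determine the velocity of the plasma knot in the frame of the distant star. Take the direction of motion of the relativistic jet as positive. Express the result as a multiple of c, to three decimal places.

With v = 0.678 and u' = 0.742 (in units of c),
u = (u' + v)/(1 + u'v/c²):
u = (0.742 + 0.678) / (1 + 0.742·0.678) = 1.4200/1.5031 = 0.9447
(Galilean addition would give +1.420c, exceeding c.)

0.945c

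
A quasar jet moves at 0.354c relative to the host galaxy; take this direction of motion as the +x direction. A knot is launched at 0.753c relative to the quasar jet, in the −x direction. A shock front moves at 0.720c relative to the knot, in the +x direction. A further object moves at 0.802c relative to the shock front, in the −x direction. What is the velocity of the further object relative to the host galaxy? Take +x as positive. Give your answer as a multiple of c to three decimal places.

Apply u = (u' + v)/(1 + u'v/c²) successively, working outward toward the host galaxy.
Start: velocity of the quasar jet relative to the host galaxy = 0.3540c.
Compose with the knot (u' = -0.753 in the quasar jet frame): u_1 = (-0.753 + 0.354) / (1 + (-0.753)·0.354) = -0.3990/0.7334 = -0.5440.
Compose with the shock front (u' = 0.720 in the knot frame): u_2 = (0.720 + (-0.544)) / (1 + 0.720·(-0.544)) = 0.1760/0.6083 = 0.2893.
Compose with the further object (u' = -0.802 in the shock front frame): u_3 = (-0.802 + 0.289) / (1 + (-0.802)·0.289) = -0.5127/0.7680 = -0.6676.

-0.668c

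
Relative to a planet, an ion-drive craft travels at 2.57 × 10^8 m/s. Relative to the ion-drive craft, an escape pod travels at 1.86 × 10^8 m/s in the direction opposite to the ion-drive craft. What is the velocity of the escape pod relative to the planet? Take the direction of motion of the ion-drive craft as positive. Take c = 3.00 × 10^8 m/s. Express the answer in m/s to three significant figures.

In units of c (dividing by 3.00 × 10^8 m/s): v = 0.857, u' = -0.620.
u = (u' + v)/(1 + u'v/c²):
u = (-0.620 + 0.857) / (1 + (-0.620)·0.857) = 0.2367/0.4689 = 0.5048
Converting back: u = 0.5048 × 3.00 × 10^8 m/s.

+1.51 × 10^8 m/s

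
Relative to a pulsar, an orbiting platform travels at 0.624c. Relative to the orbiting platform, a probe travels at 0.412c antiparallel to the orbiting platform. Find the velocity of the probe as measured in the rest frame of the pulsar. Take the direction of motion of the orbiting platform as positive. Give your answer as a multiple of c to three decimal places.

With v = 0.624 and u' = -0.412 (in units of c),
u = (u' + v)/(1 + u'v/c²):
u = (-0.412 + 0.624) / (1 + (-0.412)·0.624) = 0.2120/0.7429 = 0.2854
(Galilean addition would give +0.212c.)

+0.285c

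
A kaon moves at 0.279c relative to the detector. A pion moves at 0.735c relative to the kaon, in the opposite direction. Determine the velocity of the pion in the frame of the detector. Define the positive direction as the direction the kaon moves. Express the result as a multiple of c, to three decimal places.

With v = 0.279 and u' = -0.735 (in units of c),
u = (u' + v)/(1 + u'v/c²):
u = (-0.735 + 0.279) / (1 + (-0.735)·0.279) = -0.4560/0.7949 = -0.5736
(Galilean addition would give -0.456c.)

-0.574c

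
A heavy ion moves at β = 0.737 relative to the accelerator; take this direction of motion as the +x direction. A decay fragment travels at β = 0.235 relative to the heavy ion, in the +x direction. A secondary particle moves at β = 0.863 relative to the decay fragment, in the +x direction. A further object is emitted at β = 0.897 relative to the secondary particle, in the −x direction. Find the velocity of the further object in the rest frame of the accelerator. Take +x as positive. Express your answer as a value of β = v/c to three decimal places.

Apply u = (u' + v)/(1 + u'v/c²) successively, working outward toward the accelerator.
Start: velocity of the heavy ion relative to the accelerator = 0.7370c.
Compose with the decay fragment (u' = 0.235 in the heavy ion frame): u_1 = (0.235 + 0.737) / (1 + 0.235·0.737) = 0.9720/1.1732 = 0.8285.
Compose with the secondary particle (u' = 0.863 in the decay fragment frame): u_2 = (0.863 + 0.829) / (1 + 0.863·0.829) = 1.6915/1.7150 = 0.9863.
Compose with the further object (u' = -0.897 in the secondary particle frame): u_3 = (-0.897 + 0.986) / (1 + (-0.897)·0.986) = 0.0893/0.1153 = 0.7746.

β = +0.775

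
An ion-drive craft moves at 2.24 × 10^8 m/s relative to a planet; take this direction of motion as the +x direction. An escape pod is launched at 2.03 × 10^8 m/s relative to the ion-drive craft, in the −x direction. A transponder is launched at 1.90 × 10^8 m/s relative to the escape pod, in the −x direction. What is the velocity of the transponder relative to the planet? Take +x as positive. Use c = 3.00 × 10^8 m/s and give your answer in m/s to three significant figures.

Apply u = (u' + v)/(1 + u'v/c²) successively, working outward toward the planet.
(Dividing each given speed by c = 3.00 × 10^8 m/s to work in units of c.)
Start: velocity of the ion-drive craft relative to the planet = 0.7467c.
Compose with the escape pod (u' = -0.677 in the ion-drive craft frame): u_1 = (-0.677 + 0.747) / (1 + (-0.677)·0.747) = 0.0700/0.4948 = 0.1415.
Compose with the transponder (u' = -0.633 in the escape pod frame): u_2 = (-0.633 + 0.141) / (1 + (-0.633)·0.141) = -0.4918/0.9104 = -0.5403.
So u = -0.5403 × 3.00 × 10^8 m/s.

-1.62 × 10^8 m/s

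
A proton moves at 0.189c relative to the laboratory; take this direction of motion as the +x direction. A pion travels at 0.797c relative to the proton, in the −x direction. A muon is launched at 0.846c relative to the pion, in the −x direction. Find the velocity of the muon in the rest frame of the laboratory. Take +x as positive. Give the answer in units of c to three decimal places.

-0.973c

Apply u = (u' + v)/(1 + u'v/c²) successively, working outward toward the laboratory.
Start: velocity of the proton relative to the laboratory = 0.1890c.
Compose with the pion (u' = -0.797 in the proton frame): u_1 = (-0.797 + 0.189) / (1 + (-0.797)·0.189) = -0.6080/0.8494 = -0.7158.
Compose with the muon (u' = -0.846 in the pion frame): u_2 = (-0.846 + (-0.716)) / (1 + (-0.846)·(-0.716)) = -1.5618/1.6056 = -0.9727.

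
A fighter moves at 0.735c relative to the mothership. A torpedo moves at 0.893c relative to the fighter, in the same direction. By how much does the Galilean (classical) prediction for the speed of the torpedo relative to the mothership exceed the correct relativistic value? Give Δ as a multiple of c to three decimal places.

Δ = 0.645c

Galilean: u_cl = 0.893 + 0.735 = 1.6280.
Relativistic: u_rel = (0.893 + 0.735) / (1 + 0.893·0.735) = 1.6280/1.6564 = 0.9829.
Δ = 1.6280 − 0.9829 = 0.6451.
(The classical prediction exceeds c; the relativistic result does not.)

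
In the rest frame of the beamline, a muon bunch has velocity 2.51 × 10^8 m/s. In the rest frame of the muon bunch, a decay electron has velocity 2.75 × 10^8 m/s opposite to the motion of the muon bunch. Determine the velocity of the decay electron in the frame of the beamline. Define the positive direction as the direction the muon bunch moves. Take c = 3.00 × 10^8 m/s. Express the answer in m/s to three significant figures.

In units of c (dividing by 3.00 × 10^8 m/s): v = 0.837, u' = -0.917.
u = (u' + v)/(1 + u'v/c²):
u = (-0.917 + 0.837) / (1 + (-0.917)·0.837) = -0.0800/0.2331 = -0.3433
(Galilean addition would give -0.080c.)
Converting back: u = -0.3433 × 3.00 × 10^8 m/s.

-1.03 × 10^8 m/s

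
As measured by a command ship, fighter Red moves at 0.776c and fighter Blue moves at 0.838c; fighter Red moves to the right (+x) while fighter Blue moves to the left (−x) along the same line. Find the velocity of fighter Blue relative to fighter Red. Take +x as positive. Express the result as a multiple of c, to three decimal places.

β_A = 0.776, β_B = -0.838.
Transform to A's frame with the inverse velocity-addition law: u' = (u − v)/(1 − uv/c²), taking u = β_B and v = β_A.
u' = (-0.838 − 0.776) / (1 − (0.776)(-0.838)) = -1.6140/1.6503 = -0.9780.

-0.978c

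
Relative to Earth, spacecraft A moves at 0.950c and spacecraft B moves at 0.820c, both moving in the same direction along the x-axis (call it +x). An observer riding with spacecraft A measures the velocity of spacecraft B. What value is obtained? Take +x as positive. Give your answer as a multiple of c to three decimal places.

-0.588c

β_A = 0.950, β_B = 0.820.
Transform to A's frame with the inverse velocity-addition law: u' = (u − v)/(1 − uv/c²), taking u = β_B and v = β_A.
u' = (0.820 − 0.950) / (1 − (0.950)(0.820)) = -0.1300/0.2210 = -0.5882.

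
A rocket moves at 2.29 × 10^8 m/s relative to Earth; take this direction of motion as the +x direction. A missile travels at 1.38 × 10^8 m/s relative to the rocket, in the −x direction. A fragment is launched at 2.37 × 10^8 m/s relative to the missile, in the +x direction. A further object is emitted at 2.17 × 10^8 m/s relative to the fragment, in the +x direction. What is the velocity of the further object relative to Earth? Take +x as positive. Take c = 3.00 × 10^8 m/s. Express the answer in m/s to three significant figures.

Apply u = (u' + v)/(1 + u'v/c²) successively, working outward toward Earth.
(Dividing each given speed by c = 3.00 × 10^8 m/s to work in units of c.)
Start: velocity of the rocket relative to Earth = 0.7633c.
Compose with the missile (u' = -0.460 in the rocket frame): u_1 = (-0.460 + 0.763) / (1 + (-0.460)·0.763) = 0.3033/0.6489 = 0.4675.
Compose with the fragment (u' = 0.790 in the missile frame): u_2 = (0.790 + 0.467) / (1 + 0.790·0.467) = 1.2575/1.3693 = 0.9183.
Compose with the further object (u' = 0.723 in the fragment frame): u_3 = (0.723 + 0.918) / (1 + 0.723·0.918) = 1.6417/1.6643 = 0.9864.
So u = 0.9864 × 3.00 × 10^8 m/s.

+2.96 × 10^8 m/s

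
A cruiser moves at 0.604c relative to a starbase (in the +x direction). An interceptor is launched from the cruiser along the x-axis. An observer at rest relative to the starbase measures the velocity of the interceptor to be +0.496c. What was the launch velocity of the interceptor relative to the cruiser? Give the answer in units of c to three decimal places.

Invert the composition law: u' = (u − v)/(1 − uv/c²).
u' = (0.496 − 0.604) / (1 − (0.496)(0.604)) = -0.1080/0.7004 = -0.1542.

-0.154c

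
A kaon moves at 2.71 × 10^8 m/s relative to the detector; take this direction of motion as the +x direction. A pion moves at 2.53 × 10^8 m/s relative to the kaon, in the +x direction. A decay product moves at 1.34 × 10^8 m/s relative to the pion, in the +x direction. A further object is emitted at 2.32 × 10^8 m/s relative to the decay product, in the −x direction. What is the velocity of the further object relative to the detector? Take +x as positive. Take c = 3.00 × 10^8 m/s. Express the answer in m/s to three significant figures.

+2.92 × 10^8 m/s

Apply u = (u' + v)/(1 + u'v/c²) successively, working outward toward the detector.
(Dividing each given speed by c = 3.00 × 10^8 m/s to work in units of c.)
Start: velocity of the kaon relative to the detector = 0.9033c.
Compose with the pion (u' = 0.843 in the kaon frame): u_1 = (0.843 + 0.903) / (1 + 0.843·0.903) = 1.7467/1.7618 = 0.9914.
Compose with the decay product (u' = 0.447 in the pion frame): u_2 = (0.447 + 0.991) / (1 + 0.447·0.991) = 1.4381/1.4428 = 0.9967.
Compose with the further object (u' = -0.773 in the decay product frame): u_3 = (-0.773 + 0.997) / (1 + (-0.773)·0.997) = 0.2234/0.2292 = 0.9745.
So u = 0.9745 × 3.00 × 10^8 m/s.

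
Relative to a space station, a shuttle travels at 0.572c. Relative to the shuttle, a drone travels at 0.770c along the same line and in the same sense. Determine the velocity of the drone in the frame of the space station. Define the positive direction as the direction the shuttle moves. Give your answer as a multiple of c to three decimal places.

0.932c

With v = 0.572 and u' = 0.770 (in units of c),
u = (u' + v)/(1 + u'v/c²):
u = (0.770 + 0.572) / (1 + 0.770·0.572) = 1.3420/1.4404 = 0.9317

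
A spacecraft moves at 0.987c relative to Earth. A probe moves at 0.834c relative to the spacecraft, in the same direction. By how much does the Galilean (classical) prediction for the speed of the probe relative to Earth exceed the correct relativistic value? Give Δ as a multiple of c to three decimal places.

Galilean: u_cl = 0.834 + 0.987 = 1.8210.
Relativistic: u_rel = (0.834 + 0.987) / (1 + 0.834·0.987) = 1.8210/1.8232 = 0.9988.
Δ = 1.8210 − 0.9988 = 0.8222.
(The classical prediction exceeds c; the relativistic result does not.)

Δ = 0.822c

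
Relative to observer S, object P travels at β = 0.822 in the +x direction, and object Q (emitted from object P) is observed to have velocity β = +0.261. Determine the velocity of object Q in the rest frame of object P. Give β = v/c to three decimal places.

β = -0.714

Invert the composition law: u' = (u − v)/(1 − uv/c²).
u' = (0.261 − 0.822) / (1 − (0.261)(0.822)) = -0.5610/0.7855 = -0.7142.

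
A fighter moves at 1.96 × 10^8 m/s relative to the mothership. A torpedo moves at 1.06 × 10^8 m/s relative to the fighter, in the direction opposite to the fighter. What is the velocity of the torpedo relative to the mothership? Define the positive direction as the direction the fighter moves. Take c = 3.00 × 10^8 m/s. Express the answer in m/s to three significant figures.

In units of c (dividing by 3.00 × 10^8 m/s): v = 0.653, u' = -0.353.
u = (u' + v)/(1 + u'v/c²):
u = (-0.353 + 0.653) / (1 + (-0.353)·0.653) = 0.3000/0.7692 = 0.3900
Converting back: u = 0.3900 × 3.00 × 10^8 m/s.

+1.17 × 10^8 m/s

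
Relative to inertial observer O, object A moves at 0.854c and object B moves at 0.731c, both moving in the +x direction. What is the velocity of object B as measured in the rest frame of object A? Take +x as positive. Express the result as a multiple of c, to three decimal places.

-0.327c

β_A = 0.854, β_B = 0.731.
Transform to A's frame with the inverse velocity-addition law: u' = (u − v)/(1 − uv/c²), taking u = β_B and v = β_A.
u' = (0.731 − 0.854) / (1 − (0.854)(0.731)) = -0.1230/0.3757 = -0.3274.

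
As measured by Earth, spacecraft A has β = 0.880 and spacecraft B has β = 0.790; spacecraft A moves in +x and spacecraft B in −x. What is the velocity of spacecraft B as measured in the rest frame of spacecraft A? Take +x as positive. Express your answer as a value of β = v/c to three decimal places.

β = -0.985

β_A = 0.880, β_B = -0.790.
Transform to A's frame with the inverse velocity-addition law: u' = (u − v)/(1 − uv/c²), taking u = β_B and v = β_A.
u' = (-0.790 − 0.880) / (1 − (0.880)(-0.790)) = -1.6700/1.6952 = -0.9851.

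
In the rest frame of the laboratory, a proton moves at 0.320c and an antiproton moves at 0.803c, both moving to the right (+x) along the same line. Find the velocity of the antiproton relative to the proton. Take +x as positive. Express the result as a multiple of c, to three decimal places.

β_A = 0.320, β_B = 0.803.
Transform to A's frame with the inverse velocity-addition law: u' = (u − v)/(1 − uv/c²), taking u = β_B and v = β_A.
u' = (0.803 − 0.320) / (1 − (0.320)(0.803)) = 0.4830/0.7430 = 0.6500.

+0.650c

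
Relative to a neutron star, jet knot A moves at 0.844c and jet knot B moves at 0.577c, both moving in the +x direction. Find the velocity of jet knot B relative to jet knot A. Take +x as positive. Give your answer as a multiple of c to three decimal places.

β_A = 0.844, β_B = 0.577.
Transform to A's frame with the inverse velocity-addition law: u' = (u − v)/(1 − uv/c²), taking u = β_B and v = β_A.
u' = (0.577 − 0.844) / (1 − (0.844)(0.577)) = -0.2670/0.5130 = -0.5205.

-0.520c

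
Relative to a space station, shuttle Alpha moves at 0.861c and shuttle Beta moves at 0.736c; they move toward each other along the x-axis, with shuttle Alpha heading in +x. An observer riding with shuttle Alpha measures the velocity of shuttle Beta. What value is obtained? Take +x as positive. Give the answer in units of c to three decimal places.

β_A = 0.861, β_B = -0.736.
Transform to A's frame with the inverse velocity-addition law: u' = (u − v)/(1 − uv/c²), taking u = β_B and v = β_A.
u' = (-0.736 − 0.861) / (1 − (0.861)(-0.736)) = -1.5970/1.6337 = -0.9775.

-0.978c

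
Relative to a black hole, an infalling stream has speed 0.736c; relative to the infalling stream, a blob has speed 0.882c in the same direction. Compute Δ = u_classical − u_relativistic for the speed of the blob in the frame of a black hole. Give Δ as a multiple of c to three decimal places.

Δ = 0.637c

Galilean: u_cl = 0.882 + 0.736 = 1.6180.
Relativistic: u_rel = (0.882 + 0.736) / (1 + 0.882·0.736) = 1.6180/1.6492 = 0.9811.
Δ = 1.6180 − 0.9811 = 0.6369.
(The classical prediction exceeds c; the relativistic result does not.)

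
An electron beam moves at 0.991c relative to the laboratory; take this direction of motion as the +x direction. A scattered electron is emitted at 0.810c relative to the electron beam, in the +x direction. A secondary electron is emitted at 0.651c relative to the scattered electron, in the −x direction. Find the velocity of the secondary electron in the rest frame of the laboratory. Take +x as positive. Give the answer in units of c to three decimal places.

Apply u = (u' + v)/(1 + u'v/c²) successively, working outward toward the laboratory.
Start: velocity of the electron beam relative to the laboratory = 0.9910c.
Compose with the scattered electron (u' = 0.810 in the electron beam frame): u_1 = (0.810 + 0.991) / (1 + 0.810·0.991) = 1.8010/1.8027 = 0.9991.
Compose with the secondary electron (u' = -0.651 in the scattered electron frame): u_2 = (-0.651 + 0.999) / (1 + (-0.651)·0.999) = 0.3481/0.3496 = 0.9955.

+0.996c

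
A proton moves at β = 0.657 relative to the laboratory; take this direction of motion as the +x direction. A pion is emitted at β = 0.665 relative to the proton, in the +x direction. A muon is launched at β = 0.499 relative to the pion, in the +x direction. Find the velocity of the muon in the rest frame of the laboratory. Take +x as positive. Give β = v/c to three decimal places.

Apply u = (u' + v)/(1 + u'v/c²) successively, working outward toward the laboratory.
Start: velocity of the proton relative to the laboratory = 0.6570c.
Compose with the pion (u' = 0.665 in the proton frame): u_1 = (0.665 + 0.657) / (1 + 0.665·0.657) = 1.3220/1.4369 = 0.9200.
Compose with the muon (u' = 0.499 in the pion frame): u_2 = (0.499 + 0.920) / (1 + 0.499·0.920) = 1.4190/1.4591 = 0.9725.

β = 0.973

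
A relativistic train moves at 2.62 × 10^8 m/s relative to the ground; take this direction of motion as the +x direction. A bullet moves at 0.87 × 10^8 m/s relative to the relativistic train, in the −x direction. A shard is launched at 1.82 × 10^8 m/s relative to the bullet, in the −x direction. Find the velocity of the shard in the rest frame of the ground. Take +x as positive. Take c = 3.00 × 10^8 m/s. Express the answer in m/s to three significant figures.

+9.95 × 10^7 m/s

Apply u = (u' + v)/(1 + u'v/c²) successively, working outward toward the ground.
(Dividing each given speed by c = 3.00 × 10^8 m/s to work in units of c.)
Start: velocity of the relativistic train relative to the ground = 0.8733c.
Compose with the bullet (u' = -0.290 in the relativistic train frame): u_1 = (-0.290 + 0.873) / (1 + (-0.290)·0.873) = 0.5833/0.7467 = 0.7812.
Compose with the shard (u' = -0.607 in the bullet frame): u_2 = (-0.607 + 0.781) / (1 + (-0.607)·0.781) = 0.1745/0.5261 = 0.3317.
So u = 0.3317 × 3.00 × 10^8 m/s.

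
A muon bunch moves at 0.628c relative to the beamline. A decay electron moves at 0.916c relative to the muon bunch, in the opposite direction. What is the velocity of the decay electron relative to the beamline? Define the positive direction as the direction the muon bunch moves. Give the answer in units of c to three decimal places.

With v = 0.628 and u' = -0.916 (in units of c),
u = (u' + v)/(1 + u'v/c²):
u = (-0.916 + 0.628) / (1 + (-0.916)·0.628) = -0.2880/0.4248 = -0.6780
(Galilean addition would give -0.288c.)

-0.678c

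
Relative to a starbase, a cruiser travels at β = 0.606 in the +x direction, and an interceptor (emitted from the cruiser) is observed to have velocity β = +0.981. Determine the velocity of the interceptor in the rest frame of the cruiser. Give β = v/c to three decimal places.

β = +0.925

Invert the composition law: u' = (u − v)/(1 − uv/c²).
u' = (0.981 − 0.606) / (1 − (0.981)(0.606)) = 0.3750/0.4055 = 0.9248.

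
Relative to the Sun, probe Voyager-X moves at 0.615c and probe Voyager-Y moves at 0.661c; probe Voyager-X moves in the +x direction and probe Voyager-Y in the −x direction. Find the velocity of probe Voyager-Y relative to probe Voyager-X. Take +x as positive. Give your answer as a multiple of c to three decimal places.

β_A = 0.615, β_B = -0.661.
Transform to A's frame with the inverse velocity-addition law: u' = (u − v)/(1 − uv/c²), taking u = β_B and v = β_A.
u' = (-0.661 − 0.615) / (1 − (0.615)(-0.661)) = -1.2760/1.4065 = -0.9072.

-0.907c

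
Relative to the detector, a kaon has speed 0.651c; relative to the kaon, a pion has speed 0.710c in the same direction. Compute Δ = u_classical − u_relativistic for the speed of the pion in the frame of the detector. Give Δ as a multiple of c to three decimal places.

Δ = 0.430c

Galilean: u_cl = 0.710 + 0.651 = 1.3610.
Relativistic: u_rel = (0.710 + 0.651) / (1 + 0.710·0.651) = 1.3610/1.4622 = 0.9308.
Δ = 1.3610 − 0.9308 = 0.4302.
(The classical prediction exceeds c; the relativistic result does not.)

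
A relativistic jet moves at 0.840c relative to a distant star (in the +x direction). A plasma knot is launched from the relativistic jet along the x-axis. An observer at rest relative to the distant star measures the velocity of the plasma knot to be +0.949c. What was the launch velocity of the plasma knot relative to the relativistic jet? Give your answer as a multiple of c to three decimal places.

+0.537c

Invert the composition law: u' = (u − v)/(1 − uv/c²).
u' = (0.949 − 0.840) / (1 − (0.949)(0.840)) = 0.1090/0.2028 = 0.5374.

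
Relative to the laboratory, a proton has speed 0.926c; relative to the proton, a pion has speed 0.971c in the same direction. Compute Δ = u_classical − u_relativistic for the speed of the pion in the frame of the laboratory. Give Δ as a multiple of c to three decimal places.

Δ = 0.898c

Galilean: u_cl = 0.971 + 0.926 = 1.8970.
Relativistic: u_rel = (0.971 + 0.926) / (1 + 0.971·0.926) = 1.8970/1.8991 = 0.9989.
Δ = 1.8970 − 0.9989 = 0.8981.
(The classical prediction exceeds c; the relativistic result does not.)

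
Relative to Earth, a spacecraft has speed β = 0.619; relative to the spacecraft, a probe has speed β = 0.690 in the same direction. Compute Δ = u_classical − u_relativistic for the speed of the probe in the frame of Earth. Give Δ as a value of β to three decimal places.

Δ = 0.392

Galilean: u_cl = 0.690 + 0.619 = 1.3090.
Relativistic: u_rel = (0.690 + 0.619) / (1 + 0.690·0.619) = 1.3090/1.4271 = 0.9172.
Δ = 1.3090 − 0.9172 = 0.3918.
(The classical prediction exceeds c; the relativistic result does not.)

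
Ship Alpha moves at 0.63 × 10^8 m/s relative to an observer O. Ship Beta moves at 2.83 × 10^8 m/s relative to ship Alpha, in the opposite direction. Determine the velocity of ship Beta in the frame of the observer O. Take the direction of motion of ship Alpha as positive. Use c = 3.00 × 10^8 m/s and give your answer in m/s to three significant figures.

-2.74 × 10^8 m/s

In units of c (dividing by 3.00 × 10^8 m/s): v = 0.210, u' = -0.943.
u = (u' + v)/(1 + u'v/c²):
u = (-0.943 + 0.210) / (1 + (-0.943)·0.210) = -0.7333/0.8019 = -0.9145
Converting back: u = -0.9145 × 3.00 × 10^8 m/s.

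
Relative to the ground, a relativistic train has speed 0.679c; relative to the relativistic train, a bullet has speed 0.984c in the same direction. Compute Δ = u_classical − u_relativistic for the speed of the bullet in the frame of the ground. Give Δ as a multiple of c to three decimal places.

Δ = 0.666c

Galilean: u_cl = 0.984 + 0.679 = 1.6630.
Relativistic: u_rel = (0.984 + 0.679) / (1 + 0.984·0.679) = 1.6630/1.6681 = 0.9969.
Δ = 1.6630 − 0.9969 = 0.6661.
(The classical prediction exceeds c; the relativistic result does not.)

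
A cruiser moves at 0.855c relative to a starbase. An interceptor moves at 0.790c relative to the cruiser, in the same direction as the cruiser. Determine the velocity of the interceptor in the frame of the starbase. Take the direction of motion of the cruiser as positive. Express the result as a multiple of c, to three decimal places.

With v = 0.855 and u' = 0.790 (in units of c),
u = (u' + v)/(1 + u'v/c²):
u = (0.790 + 0.855) / (1 + 0.790·0.855) = 1.6450/1.6755 = 0.9818

0.982c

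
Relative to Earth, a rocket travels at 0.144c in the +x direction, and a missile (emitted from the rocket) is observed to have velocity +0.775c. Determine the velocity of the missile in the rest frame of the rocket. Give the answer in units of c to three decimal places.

Invert the composition law: u' = (u − v)/(1 − uv/c²).
u' = (0.775 − 0.144) / (1 − (0.775)(0.144)) = 0.6310/0.8884 = 0.7103.

+0.710c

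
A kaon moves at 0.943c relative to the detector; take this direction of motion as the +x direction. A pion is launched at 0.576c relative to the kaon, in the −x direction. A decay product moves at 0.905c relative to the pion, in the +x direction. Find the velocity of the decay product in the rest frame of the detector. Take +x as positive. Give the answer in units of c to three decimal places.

+0.989c

Apply u = (u' + v)/(1 + u'v/c²) successively, working outward toward the detector.
Start: velocity of the kaon relative to the detector = 0.9430c.
Compose with the pion (u' = -0.576 in the kaon frame): u_1 = (-0.576 + 0.943) / (1 + (-0.576)·0.943) = 0.3670/0.4568 = 0.8034.
Compose with the decay product (u' = 0.905 in the pion frame): u_2 = (0.905 + 0.803) / (1 + 0.905·0.803) = 1.7084/1.7270 = 0.9892.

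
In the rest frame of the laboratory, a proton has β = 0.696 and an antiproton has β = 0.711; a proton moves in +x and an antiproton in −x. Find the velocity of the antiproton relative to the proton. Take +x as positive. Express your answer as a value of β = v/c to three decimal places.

β_A = 0.696, β_B = -0.711.
Transform to A's frame with the inverse velocity-addition law: u' = (u − v)/(1 − uv/c²), taking u = β_B and v = β_A.
u' = (-0.711 − 0.696) / (1 − (0.696)(-0.711)) = -1.4070/1.4949 = -0.9412.

β = -0.941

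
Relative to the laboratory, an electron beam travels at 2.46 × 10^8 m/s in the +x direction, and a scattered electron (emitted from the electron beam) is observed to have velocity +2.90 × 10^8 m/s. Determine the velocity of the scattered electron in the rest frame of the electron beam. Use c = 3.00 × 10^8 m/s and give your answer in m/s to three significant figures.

+2.12 × 10^8 m/s

v = 0.820c, u = 0.967c.
Invert the composition law: u' = (u − v)/(1 − uv/c²).
u' = (0.967 − 0.820) / (1 − (0.967)(0.820)) = 0.1467/0.2073 = 0.7074.
u' = 0.7074 × 3.00 × 10^8 m/s.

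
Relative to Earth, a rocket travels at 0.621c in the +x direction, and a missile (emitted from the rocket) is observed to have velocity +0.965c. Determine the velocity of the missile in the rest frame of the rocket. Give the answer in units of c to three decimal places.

+0.858c

Invert the composition law: u' = (u − v)/(1 − uv/c²).
u' = (0.965 − 0.621) / (1 − (0.965)(0.621)) = 0.3440/0.4007 = 0.8584.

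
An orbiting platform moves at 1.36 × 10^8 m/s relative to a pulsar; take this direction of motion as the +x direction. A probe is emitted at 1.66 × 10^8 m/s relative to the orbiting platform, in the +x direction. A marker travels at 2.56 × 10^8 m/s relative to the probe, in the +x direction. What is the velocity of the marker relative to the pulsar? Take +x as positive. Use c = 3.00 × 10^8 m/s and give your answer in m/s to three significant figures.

2.95 × 10^8 m/s

Apply u = (u' + v)/(1 + u'v/c²) successively, working outward toward the pulsar.
(Dividing each given speed by c = 3.00 × 10^8 m/s to work in units of c.)
Start: velocity of the orbiting platform relative to the pulsar = 0.4533c.
Compose with the probe (u' = 0.553 in the orbiting platform frame): u_1 = (0.553 + 0.453) / (1 + 0.553·0.453) = 1.0067/1.2508 = 0.8048.
Compose with the marker (u' = 0.853 in the probe frame): u_2 = (0.853 + 0.805) / (1 + 0.853·0.805) = 1.6581/1.6868 = 0.9830.
So u = 0.9830 × 3.00 × 10^8 m/s.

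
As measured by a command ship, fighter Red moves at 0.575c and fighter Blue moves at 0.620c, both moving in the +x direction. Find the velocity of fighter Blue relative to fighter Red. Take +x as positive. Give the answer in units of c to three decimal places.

+0.070c

β_A = 0.575, β_B = 0.620.
Transform to A's frame with the inverse velocity-addition law: u' = (u − v)/(1 − uv/c²), taking u = β_B and v = β_A.
u' = (0.620 − 0.575) / (1 − (0.575)(0.620)) = 0.0450/0.6435 = 0.0699.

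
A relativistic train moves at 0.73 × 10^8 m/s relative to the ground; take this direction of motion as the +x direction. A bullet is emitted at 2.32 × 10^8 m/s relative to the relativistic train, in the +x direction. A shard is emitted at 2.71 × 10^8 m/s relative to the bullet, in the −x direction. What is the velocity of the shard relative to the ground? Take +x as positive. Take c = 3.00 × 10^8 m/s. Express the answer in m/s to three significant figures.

Apply u = (u' + v)/(1 + u'v/c²) successively, working outward toward the ground.
(Dividing each given speed by c = 3.00 × 10^8 m/s to work in units of c.)
Start: velocity of the relativistic train relative to the ground = 0.2433c.
Compose with the bullet (u' = 0.773 in the relativistic train frame): u_1 = (0.773 + 0.243) / (1 + 0.773·0.243) = 1.0167/1.1882 = 0.8557.
Compose with the shard (u' = -0.903 in the bullet frame): u_2 = (-0.903 + 0.856) / (1 + (-0.903)·0.856) = -0.0477/0.2271 = -0.2100.
So u = -0.2100 × 3.00 × 10^8 m/s.

-6.30 × 10^7 m/s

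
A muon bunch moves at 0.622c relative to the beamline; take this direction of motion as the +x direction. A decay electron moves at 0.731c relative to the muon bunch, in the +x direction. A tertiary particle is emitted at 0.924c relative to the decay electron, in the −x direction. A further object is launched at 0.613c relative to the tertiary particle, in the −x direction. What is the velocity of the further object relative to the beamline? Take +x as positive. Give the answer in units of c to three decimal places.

Apply u = (u' + v)/(1 + u'v/c²) successively, working outward toward the beamline.
Start: velocity of the muon bunch relative to the beamline = 0.6220c.
Compose with the decay electron (u' = 0.731 in the muon bunch frame): u_1 = (0.731 + 0.622) / (1 + 0.731·0.622) = 1.3530/1.4547 = 0.9301.
Compose with the tertiary particle (u' = -0.924 in the decay electron frame): u_2 = (-0.924 + 0.930) / (1 + (-0.924)·0.930) = 0.0061/0.1406 = 0.0434.
Compose with the further object (u' = -0.613 in the tertiary particle frame): u_3 = (-0.613 + 0.043) / (1 + (-0.613)·0.043) = -0.5696/0.9734 = -0.5852.

-0.585c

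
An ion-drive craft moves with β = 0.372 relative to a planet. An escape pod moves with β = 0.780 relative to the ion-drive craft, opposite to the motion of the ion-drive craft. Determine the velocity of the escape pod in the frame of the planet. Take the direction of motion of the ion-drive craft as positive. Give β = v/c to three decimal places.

With v = 0.372 and u' = -0.780 (in units of c),
u = (u' + v)/(1 + u'v/c²):
u = (-0.780 + 0.372) / (1 + (-0.780)·0.372) = -0.4080/0.7098 = -0.5748

β = -0.575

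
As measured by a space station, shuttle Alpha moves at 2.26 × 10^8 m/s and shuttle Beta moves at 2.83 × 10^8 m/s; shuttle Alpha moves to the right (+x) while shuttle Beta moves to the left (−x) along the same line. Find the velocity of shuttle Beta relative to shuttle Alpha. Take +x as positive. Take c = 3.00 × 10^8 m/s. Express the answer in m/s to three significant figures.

β_A = 0.753, β_B = -0.943 (dividing each by c = 3.00 × 10^8 m/s).
Transform to A's frame with the inverse velocity-addition law: u' = (u − v)/(1 − uv/c²), taking u = β_B and v = β_A.
u' = (-0.943 − 0.753) / (1 − (0.753)(-0.943)) = -1.6967/1.7106 = -0.9918.
u' = -0.9918 × 3.00 × 10^8 m/s.

-2.98 × 10^8 m/s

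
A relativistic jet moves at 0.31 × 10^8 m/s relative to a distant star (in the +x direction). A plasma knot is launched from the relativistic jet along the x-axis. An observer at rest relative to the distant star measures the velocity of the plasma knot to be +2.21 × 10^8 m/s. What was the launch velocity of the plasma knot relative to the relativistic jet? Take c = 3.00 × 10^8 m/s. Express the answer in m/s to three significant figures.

+2.06 × 10^8 m/s

v = 0.103c, u = 0.737c.
Invert the composition law: u' = (u − v)/(1 − uv/c²).
u' = (0.737 − 0.103) / (1 − (0.737)(0.103)) = 0.6333/0.9239 = 0.6855.
u' = 0.6855 × 3.00 × 10^8 m/s.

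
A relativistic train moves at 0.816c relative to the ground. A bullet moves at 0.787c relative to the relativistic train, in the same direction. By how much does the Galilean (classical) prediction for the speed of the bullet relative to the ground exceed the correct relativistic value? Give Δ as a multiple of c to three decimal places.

Δ = 0.627c

Galilean: u_cl = 0.787 + 0.816 = 1.6030.
Relativistic: u_rel = (0.787 + 0.816) / (1 + 0.787·0.816) = 1.6030/1.6422 = 0.9761.
Δ = 1.6030 − 0.9761 = 0.6269.
(The classical prediction exceeds c; the relativistic result does not.)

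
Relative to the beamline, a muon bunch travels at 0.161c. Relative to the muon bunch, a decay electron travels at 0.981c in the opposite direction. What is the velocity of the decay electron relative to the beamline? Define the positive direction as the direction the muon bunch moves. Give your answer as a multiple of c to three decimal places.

-0.974c

With v = 0.161 and u' = -0.981 (in units of c),
u = (u' + v)/(1 + u'v/c²):
u = (-0.981 + 0.161) / (1 + (-0.981)·0.161) = -0.8200/0.8421 = -0.9738
(Galilean addition would give -0.820c.)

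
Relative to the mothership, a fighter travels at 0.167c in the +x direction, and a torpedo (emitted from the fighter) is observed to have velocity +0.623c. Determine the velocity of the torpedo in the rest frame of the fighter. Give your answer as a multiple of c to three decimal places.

+0.509c

Invert the composition law: u' = (u − v)/(1 − uv/c²).
u' = (0.623 − 0.167) / (1 − (0.623)(0.167)) = 0.4560/0.8960 = 0.5090.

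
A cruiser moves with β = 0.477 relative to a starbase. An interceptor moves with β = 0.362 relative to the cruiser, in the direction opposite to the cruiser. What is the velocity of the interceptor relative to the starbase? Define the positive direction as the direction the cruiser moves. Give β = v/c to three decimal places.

β = +0.139

With v = 0.477 and u' = -0.362 (in units of c),
u = (u' + v)/(1 + u'v/c²):
u = (-0.362 + 0.477) / (1 + (-0.362)·0.477) = 0.1150/0.8273 = 0.1390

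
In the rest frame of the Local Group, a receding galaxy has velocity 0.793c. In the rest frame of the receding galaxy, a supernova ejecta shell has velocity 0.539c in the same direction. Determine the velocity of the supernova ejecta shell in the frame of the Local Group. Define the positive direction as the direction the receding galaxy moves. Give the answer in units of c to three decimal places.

With v = 0.793 and u' = 0.539 (in units of c),
u = (u' + v)/(1 + u'v/c²):
u = (0.539 + 0.793) / (1 + 0.539·0.793) = 1.3320/1.4274 = 0.9331
(Galilean addition would give +1.332c, exceeding c.)

0.933c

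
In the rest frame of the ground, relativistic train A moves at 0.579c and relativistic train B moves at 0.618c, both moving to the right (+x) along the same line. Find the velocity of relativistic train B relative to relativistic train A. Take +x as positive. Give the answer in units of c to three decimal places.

β_A = 0.579, β_B = 0.618.
Transform to A's frame with the inverse velocity-addition law: u' = (u − v)/(1 − uv/c²), taking u = β_B and v = β_A.
u' = (0.618 − 0.579) / (1 − (0.579)(0.618)) = 0.0390/0.6422 = 0.0607.

+0.061c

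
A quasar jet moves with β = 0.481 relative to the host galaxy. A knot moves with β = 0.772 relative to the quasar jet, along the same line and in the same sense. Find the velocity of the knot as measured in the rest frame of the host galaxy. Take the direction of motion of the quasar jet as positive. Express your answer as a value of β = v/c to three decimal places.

β = 0.914

With v = 0.481 and u' = 0.772 (in units of c),
u = (u' + v)/(1 + u'v/c²):
u = (0.772 + 0.481) / (1 + 0.772·0.481) = 1.2530/1.3713 = 0.9137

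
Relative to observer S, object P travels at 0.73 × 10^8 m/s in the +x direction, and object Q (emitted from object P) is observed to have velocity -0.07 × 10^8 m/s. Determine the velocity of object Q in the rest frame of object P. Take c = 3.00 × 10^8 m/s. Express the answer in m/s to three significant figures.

-7.95 × 10^7 m/s

v = 0.243c, u = -0.023c.
Invert the composition law: u' = (u − v)/(1 − uv/c²).
u' = (-0.023 − 0.243) / (1 − (-0.023)(0.243)) = -0.2667/1.0057 = -0.2652.
u' = -0.2652 × 3.00 × 10^8 m/s.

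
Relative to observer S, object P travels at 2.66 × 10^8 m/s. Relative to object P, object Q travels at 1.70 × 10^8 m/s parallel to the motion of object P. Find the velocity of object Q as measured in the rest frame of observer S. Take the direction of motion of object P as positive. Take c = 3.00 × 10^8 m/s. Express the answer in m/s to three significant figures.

In units of c (dividing by 3.00 × 10^8 m/s): v = 0.887, u' = 0.567.
u = (u' + v)/(1 + u'v/c²):
u = (0.567 + 0.887) / (1 + 0.567·0.887) = 1.4533/1.5024 = 0.9673
Converting back: u = 0.9673 × 3.00 × 10^8 m/s.

2.90 × 10^8 m/s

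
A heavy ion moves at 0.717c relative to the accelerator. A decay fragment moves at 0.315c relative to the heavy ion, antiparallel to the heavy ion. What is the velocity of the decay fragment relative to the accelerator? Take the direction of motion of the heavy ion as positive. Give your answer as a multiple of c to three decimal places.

+0.519c

With v = 0.717 and u' = -0.315 (in units of c),
u = (u' + v)/(1 + u'v/c²):
u = (-0.315 + 0.717) / (1 + (-0.315)·0.717) = 0.4020/0.7741 = 0.5193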